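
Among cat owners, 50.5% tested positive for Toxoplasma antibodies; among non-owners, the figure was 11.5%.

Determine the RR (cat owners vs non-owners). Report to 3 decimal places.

RR = 0.5050 / 0.1150 = 4.391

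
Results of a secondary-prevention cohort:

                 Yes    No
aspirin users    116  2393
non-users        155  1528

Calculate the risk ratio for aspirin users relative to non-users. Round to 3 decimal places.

risk, aspirin users = 116/2509 = 0.04623
risk, non-users = 155/1683 = 0.09210
RR = 0.04623 / 0.09210 = 0.502

RR: 0.502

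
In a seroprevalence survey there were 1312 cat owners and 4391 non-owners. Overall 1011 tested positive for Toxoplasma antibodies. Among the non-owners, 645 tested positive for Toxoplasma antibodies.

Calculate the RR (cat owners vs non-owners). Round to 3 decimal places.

cat owners with the outcome: 1011 − 645 = 366
cat owners without the outcome: 1312 − 366 = 946
non-owners without the outcome: 4391 − 645 = 3746
risk, cat owners = 366/1312 = 0.2790
risk, non-owners = 645/4391 = 0.1469
RR = 0.2790 / 0.1469 = 1.899

1.899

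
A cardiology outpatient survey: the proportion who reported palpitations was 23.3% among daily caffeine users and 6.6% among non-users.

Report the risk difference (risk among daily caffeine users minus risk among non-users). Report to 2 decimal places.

risk difference = 0.2330 − 0.0660 = 0.17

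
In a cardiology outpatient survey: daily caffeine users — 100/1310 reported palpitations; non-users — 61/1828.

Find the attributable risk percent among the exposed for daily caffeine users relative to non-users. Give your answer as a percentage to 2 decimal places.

AR% = 56.29%

risk, daily caffeine users = 100/1310 = 0.07634
risk, non-users = 61/1828 = 0.03337
AR% = (0.07634 − 0.03337) / 0.07634 = 0.5629 → 56.29%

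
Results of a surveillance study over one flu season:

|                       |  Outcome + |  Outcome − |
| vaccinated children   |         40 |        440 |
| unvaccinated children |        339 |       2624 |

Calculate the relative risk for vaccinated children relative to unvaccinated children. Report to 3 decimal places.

risk, vaccinated children = 40/480 = 0.0833
risk, unvaccinated children = 339/2963 = 0.1144
RR = 0.0833 / 0.1144 = 0.728

RR ≈ 0.728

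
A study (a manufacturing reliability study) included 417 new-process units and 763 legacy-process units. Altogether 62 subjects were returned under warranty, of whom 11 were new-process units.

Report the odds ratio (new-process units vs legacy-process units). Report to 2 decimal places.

new-process units without the outcome: 417 − 11 = 406
legacy-process units with the outcome: 62 − 11 = 51
legacy-process units without the outcome: 763 − 51 = 712
OR = (11 × 712) / (406 × 51) = 7832/20706 ≈ 0.38

OR = 0.38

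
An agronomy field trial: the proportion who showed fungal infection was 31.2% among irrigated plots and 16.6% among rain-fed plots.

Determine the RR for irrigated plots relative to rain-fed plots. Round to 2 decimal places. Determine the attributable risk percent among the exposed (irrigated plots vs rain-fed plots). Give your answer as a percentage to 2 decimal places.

RR = 1.88; AR% = 46.79%

RR = 0.3120 / 0.1660 = 1.88
AR% = (0.3120 − 0.1660) / 0.3120 = 0.4679 → 46.79%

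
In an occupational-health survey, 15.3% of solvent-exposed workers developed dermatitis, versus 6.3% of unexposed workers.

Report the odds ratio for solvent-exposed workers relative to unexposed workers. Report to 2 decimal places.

2.69

odds, solvent-exposed workers = 0.1530/0.8470 = 0.1806
odds, unexposed workers = 0.0630/0.9370 = 0.0672
OR = 0.1806 / 0.0672 = 2.69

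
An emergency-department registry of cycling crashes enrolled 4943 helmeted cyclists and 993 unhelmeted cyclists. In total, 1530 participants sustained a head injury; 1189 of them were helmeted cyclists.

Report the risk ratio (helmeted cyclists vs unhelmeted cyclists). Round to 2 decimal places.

helmeted cyclists without the outcome: 4943 − 1189 = 3754
unhelmeted cyclists with the outcome: 1530 − 1189 = 341
unhelmeted cyclists without the outcome: 993 − 341 = 652
risk, helmeted cyclists = 1189/4943 = 0.2405
risk, unhelmeted cyclists = 341/993 = 0.3434
RR = 0.2405 / 0.3434 = 0.70

RR = 0.70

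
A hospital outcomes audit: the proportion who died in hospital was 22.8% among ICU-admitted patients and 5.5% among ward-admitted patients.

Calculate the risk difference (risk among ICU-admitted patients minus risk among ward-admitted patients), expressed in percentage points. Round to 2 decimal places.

RD: 17.30

risk difference = 0.2280 − 0.0550 = 0.1730 → 17.30 percentage points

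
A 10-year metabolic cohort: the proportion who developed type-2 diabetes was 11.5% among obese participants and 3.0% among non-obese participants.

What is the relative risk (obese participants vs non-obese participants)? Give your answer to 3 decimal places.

RR = 0.11500 / 0.03000 = 3.833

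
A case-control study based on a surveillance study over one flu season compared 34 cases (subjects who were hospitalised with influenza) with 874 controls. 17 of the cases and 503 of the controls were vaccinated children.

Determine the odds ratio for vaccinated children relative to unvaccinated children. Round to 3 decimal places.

OR = (17 × 371) / (503 × 17) = 6307/8551 ≈ 0.738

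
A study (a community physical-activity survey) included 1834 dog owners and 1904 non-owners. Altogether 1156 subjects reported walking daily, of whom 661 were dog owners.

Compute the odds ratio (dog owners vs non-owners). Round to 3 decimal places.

OR ≈ 1.604

dog owners without the outcome: 1834 − 661 = 1173
non-owners with the outcome: 1156 − 661 = 495
non-owners without the outcome: 1904 − 495 = 1409
OR = (661 × 1409) / (1173 × 495) = 931349/580635 ≈ 1.604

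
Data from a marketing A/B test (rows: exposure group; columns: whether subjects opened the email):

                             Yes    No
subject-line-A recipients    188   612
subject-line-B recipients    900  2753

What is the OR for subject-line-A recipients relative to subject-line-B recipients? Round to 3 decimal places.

OR: 0.940

odds, subject-line-A recipients = 188/612 = 0.3072
odds, subject-line-B recipients = 900/2753 = 0.3269
OR = 0.3072 / 0.3269 = 0.940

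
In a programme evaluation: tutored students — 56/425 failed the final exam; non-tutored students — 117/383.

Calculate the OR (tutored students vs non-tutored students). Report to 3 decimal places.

OR = (56 × 266) / (369 × 117) = 14896/43173 ≈ 0.345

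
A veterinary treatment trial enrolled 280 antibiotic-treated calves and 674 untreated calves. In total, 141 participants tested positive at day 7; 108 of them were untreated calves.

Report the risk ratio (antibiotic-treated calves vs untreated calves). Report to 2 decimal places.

antibiotic-treated calves with the outcome: 141 − 108 = 33
antibiotic-treated calves without the outcome: 280 − 33 = 247
untreated calves without the outcome: 674 − 108 = 566
risk, antibiotic-treated calves = 33/280 = 0.1179
risk, untreated calves = 108/674 = 0.1602
RR = 0.1179 / 0.1602 = 0.74

RR = 0.74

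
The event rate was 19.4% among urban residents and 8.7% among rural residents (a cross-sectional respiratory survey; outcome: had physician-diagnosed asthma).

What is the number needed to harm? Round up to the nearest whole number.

absolute risk difference = 0.107000
1 / 0.107000 = 9.346 → round up → 10

NNH = 10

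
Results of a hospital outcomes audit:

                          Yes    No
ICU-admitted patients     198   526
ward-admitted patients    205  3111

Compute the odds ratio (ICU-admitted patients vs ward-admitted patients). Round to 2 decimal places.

OR = (198 × 3111) / (526 × 205) = 615978/107830 ≈ 5.71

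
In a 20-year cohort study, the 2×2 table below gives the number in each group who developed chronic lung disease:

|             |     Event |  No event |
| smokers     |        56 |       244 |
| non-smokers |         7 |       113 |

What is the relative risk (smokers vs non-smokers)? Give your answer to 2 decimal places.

risk, smokers = 56/300 = 0.1867
risk, non-smokers = 7/120 = 0.0583
RR = 0.1867 / 0.0583 = 3.20

RR ≈ 3.20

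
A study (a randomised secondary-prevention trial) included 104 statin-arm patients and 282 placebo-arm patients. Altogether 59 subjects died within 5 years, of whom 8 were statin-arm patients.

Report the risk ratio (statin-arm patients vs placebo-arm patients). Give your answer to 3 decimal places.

statin-arm patients without the outcome: 104 − 8 = 96
placebo-arm patients with the outcome: 59 − 8 = 51
placebo-arm patients without the outcome: 282 − 51 = 231
risk, statin-arm patients = 8/104 = 0.0769
risk, placebo-arm patients = 51/282 = 0.1809
RR = 0.0769 / 0.1809 = 0.425

RR = 0.425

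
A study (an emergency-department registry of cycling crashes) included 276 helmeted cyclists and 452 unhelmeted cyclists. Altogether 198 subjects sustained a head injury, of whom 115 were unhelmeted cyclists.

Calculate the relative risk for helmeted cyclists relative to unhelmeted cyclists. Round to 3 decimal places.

helmeted cyclists with the outcome: 198 − 115 = 83
helmeted cyclists without the outcome: 276 − 83 = 193
unhelmeted cyclists without the outcome: 452 − 115 = 337
risk, helmeted cyclists = 83/276 = 0.3007
risk, unhelmeted cyclists = 115/452 = 0.2544
RR = 0.3007 / 0.2544 = 1.182

1.182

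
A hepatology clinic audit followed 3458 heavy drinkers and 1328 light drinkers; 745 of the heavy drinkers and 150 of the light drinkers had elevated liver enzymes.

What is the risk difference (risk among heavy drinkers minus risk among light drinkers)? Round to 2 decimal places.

risk, heavy drinkers = 745/3458 = 0.2154
risk, light drinkers = 150/1328 = 0.1130
risk difference = 0.2154 − 0.1130 = 0.10

RD = 0.10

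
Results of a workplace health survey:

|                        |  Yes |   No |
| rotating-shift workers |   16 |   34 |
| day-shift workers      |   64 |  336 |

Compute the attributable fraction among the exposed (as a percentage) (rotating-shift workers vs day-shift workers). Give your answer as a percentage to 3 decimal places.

50.000%

risk, rotating-shift workers = 16/50 = 0.3200
risk, day-shift workers = 64/400 = 0.1600
AR% = (0.3200 − 0.1600) / 0.3200 = 0.5000 → 50.000%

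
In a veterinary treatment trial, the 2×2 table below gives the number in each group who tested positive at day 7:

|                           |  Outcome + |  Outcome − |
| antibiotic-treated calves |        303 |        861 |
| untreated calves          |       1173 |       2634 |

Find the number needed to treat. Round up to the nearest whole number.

risk, antibiotic-treated calves = 303/1164 = 0.260309
risk, untreated calves = 1173/3807 = 0.308117
absolute risk difference = 0.047807
1 / 0.047807 = 20.917 → round up → 21

21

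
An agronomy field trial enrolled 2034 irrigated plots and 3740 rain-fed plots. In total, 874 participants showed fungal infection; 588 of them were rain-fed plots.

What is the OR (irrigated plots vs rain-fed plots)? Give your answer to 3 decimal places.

irrigated plots with the outcome: 874 − 588 = 286
irrigated plots without the outcome: 2034 − 286 = 1748
rain-fed plots without the outcome: 3740 − 588 = 3152
OR = (286 × 3152) / (1748 × 588) = 901472/1027824 ≈ 0.877

0.877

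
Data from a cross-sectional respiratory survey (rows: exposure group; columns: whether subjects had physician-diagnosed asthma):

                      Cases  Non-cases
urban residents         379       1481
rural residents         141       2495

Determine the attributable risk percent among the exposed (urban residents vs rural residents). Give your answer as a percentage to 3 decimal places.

AR% = 73.749%

risk, urban residents = 379/1860 = 0.2038
risk, rural residents = 141/2636 = 0.0535
AR% = (0.2038 − 0.0535) / 0.2038 = 0.7375 → 73.749%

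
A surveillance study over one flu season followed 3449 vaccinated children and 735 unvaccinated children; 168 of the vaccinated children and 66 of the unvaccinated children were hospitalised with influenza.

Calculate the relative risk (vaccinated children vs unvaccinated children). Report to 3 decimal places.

risk, vaccinated children = 168/3449 = 0.04871
risk, unvaccinated children = 66/735 = 0.08980
RR = 0.04871 / 0.08980 = 0.542

0.542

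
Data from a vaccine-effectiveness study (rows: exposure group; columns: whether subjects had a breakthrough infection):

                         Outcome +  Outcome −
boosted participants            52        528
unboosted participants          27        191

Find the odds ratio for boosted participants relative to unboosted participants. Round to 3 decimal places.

OR: 0.697

odds, boosted participants = 52/528 = 0.0985
odds, unboosted participants = 27/191 = 0.1414
OR = 0.0985 / 0.1414 = 0.697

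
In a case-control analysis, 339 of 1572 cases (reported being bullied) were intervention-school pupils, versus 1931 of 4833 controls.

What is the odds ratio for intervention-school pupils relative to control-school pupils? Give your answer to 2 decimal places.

OR = (339 × 2902) / (1931 × 1233) = 983778/2380923 ≈ 0.41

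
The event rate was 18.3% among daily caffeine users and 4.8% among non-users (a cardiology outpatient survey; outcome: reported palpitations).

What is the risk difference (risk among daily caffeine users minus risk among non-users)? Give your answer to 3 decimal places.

risk difference = 0.18300 − 0.04800 = 0.135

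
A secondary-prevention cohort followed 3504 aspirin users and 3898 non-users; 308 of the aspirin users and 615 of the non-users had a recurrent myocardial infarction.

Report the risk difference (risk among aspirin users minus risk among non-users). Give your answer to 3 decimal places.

risk, aspirin users = 308/3504 = 0.0879
risk, non-users = 615/3898 = 0.1578
risk difference = 0.0879 − 0.1578 = -0.070

-0.070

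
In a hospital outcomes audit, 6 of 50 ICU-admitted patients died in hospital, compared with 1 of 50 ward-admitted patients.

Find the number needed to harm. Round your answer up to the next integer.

risk, ICU-admitted patients = 6/50 = 0.120000
risk, ward-admitted patients = 1/50 = 0.020000
absolute risk difference = 0.100000
1 / 0.100000 = 10.000 → round up → 10

NNH ≈ 10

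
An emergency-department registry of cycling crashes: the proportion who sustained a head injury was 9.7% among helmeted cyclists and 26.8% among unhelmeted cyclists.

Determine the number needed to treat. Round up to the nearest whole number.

6

absolute risk difference = 0.171000
1 / 0.171000 = 5.848 → round up → 6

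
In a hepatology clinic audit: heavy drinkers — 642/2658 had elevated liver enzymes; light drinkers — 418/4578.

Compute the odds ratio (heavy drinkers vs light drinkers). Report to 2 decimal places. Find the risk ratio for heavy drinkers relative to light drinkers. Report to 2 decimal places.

OR = (642 × 4160) / (2016 × 418) = 2670720/842688 ≈ 3.17
risk, heavy drinkers = 642/2658 = 0.2415
risk, light drinkers = 418/4578 = 0.0913
RR = 0.2415 / 0.0913 = 2.65

OR = 3.17; RR = 2.65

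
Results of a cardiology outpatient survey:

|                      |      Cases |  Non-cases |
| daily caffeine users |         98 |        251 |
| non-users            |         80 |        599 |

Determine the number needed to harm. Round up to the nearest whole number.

NNH ≈ 7

risk, daily caffeine users = 98/349 = 0.280802
risk, non-users = 80/679 = 0.117820
absolute risk difference = 0.162982
1 / 0.162982 = 6.136 → round up → 7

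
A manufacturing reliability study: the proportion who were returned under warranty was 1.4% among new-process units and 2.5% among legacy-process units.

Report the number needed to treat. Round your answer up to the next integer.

NNT ≈ 91

absolute risk difference = 0.011000
1 / 0.011000 = 90.909 → round up → 91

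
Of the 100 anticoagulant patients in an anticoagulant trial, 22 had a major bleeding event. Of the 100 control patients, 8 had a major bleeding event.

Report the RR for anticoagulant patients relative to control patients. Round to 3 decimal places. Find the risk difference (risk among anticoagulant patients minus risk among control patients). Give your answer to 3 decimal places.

risk, anticoagulant patients = 22/100 = 0.2200
risk, control patients = 8/100 = 0.0800
RR = 0.2200 / 0.0800 = 2.750
risk difference = 0.2200 − 0.0800 = 0.140

RR = 2.750; RD = 0.140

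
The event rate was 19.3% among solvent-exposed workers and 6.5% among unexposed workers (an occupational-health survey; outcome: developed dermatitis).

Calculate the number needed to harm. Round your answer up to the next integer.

absolute risk difference = 0.128000
1 / 0.128000 = 7.812 → round up → 8

NNH ≈ 8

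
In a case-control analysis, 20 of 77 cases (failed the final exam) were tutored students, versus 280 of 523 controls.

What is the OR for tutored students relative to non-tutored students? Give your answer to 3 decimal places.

OR = (20 × 243) / (280 × 57) = 4860/15960 ≈ 0.305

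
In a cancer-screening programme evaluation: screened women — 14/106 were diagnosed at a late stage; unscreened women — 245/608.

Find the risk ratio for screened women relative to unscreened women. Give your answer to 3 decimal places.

RR = 0.328

risk, screened women = 14/106 = 0.1321
risk, unscreened women = 245/608 = 0.4030
RR = 0.1321 / 0.4030 = 0.328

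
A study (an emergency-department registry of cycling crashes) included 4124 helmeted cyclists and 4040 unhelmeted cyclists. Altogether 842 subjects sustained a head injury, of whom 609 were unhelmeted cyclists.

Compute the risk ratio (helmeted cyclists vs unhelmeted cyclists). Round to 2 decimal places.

RR: 0.37

helmeted cyclists with the outcome: 842 − 609 = 233
helmeted cyclists without the outcome: 4124 − 233 = 3891
unhelmeted cyclists without the outcome: 4040 − 609 = 3431
risk, helmeted cyclists = 233/4124 = 0.0565
risk, unhelmeted cyclists = 609/4040 = 0.1507
RR = 0.0565 / 0.1507 = 0.37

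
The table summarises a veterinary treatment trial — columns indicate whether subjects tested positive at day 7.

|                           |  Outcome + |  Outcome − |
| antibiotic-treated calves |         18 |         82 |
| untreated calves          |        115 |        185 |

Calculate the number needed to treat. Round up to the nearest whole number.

5

risk, antibiotic-treated calves = 18/100 = 0.180000
risk, untreated calves = 115/300 = 0.383333
absolute risk difference = 0.203333
1 / 0.203333 = 4.918 → round up → 5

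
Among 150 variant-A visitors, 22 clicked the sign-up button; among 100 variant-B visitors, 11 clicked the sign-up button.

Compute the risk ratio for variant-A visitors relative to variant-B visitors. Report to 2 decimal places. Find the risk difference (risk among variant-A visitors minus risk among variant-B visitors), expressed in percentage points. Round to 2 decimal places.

risk, variant-A visitors = 22/150 = 0.1467
risk, variant-B visitors = 11/100 = 0.1100
RR = 0.1467 / 0.1100 = 1.33
risk difference = 0.1467 − 0.1100 = 0.0367 → 3.67 percentage points

RR = 1.33; RD = 3.67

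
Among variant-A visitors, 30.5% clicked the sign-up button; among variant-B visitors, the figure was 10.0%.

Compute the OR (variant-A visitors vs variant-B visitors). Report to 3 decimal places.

odds, variant-A visitors = 0.3050/0.6950 = 0.4388
odds, variant-B visitors = 0.1000/0.9000 = 0.1111
OR = 0.4388 / 0.1111 = 3.950

OR: 3.950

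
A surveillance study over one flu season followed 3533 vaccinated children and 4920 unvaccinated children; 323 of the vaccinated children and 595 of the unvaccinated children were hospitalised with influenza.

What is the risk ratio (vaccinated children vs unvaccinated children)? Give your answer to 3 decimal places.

0.756

risk, vaccinated children = 323/3533 = 0.0914
risk, unvaccinated children = 595/4920 = 0.1209
RR = 0.0914 / 0.1209 = 0.756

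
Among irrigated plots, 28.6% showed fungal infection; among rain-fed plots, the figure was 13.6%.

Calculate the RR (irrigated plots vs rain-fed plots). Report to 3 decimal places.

RR = 0.2860 / 0.1360 = 2.103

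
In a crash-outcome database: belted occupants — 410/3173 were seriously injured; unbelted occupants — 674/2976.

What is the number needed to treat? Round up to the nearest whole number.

11

risk, belted occupants = 410/3173 = 0.129215
risk, unbelted occupants = 674/2976 = 0.226478
absolute risk difference = 0.097263
1 / 0.097263 = 10.281 → round up → 11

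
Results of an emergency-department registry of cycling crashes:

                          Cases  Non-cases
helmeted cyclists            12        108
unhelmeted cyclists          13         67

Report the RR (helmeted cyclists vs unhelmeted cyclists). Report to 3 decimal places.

risk, helmeted cyclists = 12/120 = 0.1000
risk, unhelmeted cyclists = 13/80 = 0.1625
RR = 0.1000 / 0.1625 = 0.615

0.615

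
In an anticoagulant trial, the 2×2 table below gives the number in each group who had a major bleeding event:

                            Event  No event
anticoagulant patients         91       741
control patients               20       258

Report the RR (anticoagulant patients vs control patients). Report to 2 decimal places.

RR = 1.52

risk, anticoagulant patients = 91/832 = 0.1094
risk, control patients = 20/278 = 0.0719
RR = 0.1094 / 0.0719 = 1.52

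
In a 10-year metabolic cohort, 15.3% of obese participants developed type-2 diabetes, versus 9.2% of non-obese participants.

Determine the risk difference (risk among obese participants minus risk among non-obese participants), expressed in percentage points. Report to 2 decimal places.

risk difference = 0.1530 − 0.0920 = 0.0610 → 6.10 percentage points

6.10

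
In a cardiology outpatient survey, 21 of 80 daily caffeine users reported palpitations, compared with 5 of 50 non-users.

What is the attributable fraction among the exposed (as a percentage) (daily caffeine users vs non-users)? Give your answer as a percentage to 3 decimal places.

risk, daily caffeine users = 21/80 = 0.2625
risk, non-users = 5/50 = 0.1000
AR% = (0.2625 − 0.1000) / 0.2625 = 0.6190 → 61.905%

61.905%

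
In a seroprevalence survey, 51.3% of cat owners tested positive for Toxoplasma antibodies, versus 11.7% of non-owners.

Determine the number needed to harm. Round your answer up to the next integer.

absolute risk difference = 0.396000
1 / 0.396000 = 2.525 → round up → 3

3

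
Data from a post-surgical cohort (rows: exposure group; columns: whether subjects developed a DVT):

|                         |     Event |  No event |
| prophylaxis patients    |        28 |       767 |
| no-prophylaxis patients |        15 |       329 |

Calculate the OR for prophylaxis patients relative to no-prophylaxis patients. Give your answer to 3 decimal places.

OR = (28 × 329) / (767 × 15) = 9212/11505 ≈ 0.801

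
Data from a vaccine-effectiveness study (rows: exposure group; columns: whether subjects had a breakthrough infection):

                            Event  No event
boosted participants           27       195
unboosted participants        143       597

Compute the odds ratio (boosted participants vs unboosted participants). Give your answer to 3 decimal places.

odds, boosted participants = 27/195 = 0.1385
odds, unboosted participants = 143/597 = 0.2395
OR = 0.1385 / 0.2395 = 0.578

OR: 0.578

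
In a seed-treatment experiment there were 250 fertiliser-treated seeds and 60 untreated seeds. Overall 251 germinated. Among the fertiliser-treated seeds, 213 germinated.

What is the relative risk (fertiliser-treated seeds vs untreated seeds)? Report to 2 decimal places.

RR: 1.35

fertiliser-treated seeds without the outcome: 250 − 213 = 37
untreated seeds with the outcome: 251 − 213 = 38
untreated seeds without the outcome: 60 − 38 = 22
risk, fertiliser-treated seeds = 213/250 = 0.8520
risk, untreated seeds = 38/60 = 0.6333
RR = 0.8520 / 0.6333 = 1.35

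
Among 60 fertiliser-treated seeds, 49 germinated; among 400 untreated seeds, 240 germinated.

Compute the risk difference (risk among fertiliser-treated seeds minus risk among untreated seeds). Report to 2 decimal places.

risk, fertiliser-treated seeds = 49/60 = 0.8167
risk, untreated seeds = 240/400 = 0.6000
risk difference = 0.8167 − 0.6000 = 0.22

RD: 0.22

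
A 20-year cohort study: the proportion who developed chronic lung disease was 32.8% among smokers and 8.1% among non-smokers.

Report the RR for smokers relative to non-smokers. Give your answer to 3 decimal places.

RR = 0.3280 / 0.0810 = 4.049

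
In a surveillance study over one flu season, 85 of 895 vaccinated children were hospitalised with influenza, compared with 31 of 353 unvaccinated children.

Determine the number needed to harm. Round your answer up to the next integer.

140

risk, vaccinated children = 85/895 = 0.094972
risk, unvaccinated children = 31/353 = 0.087819
absolute risk difference = 0.007153
1 / 0.007153 = 139.801 → round up → 140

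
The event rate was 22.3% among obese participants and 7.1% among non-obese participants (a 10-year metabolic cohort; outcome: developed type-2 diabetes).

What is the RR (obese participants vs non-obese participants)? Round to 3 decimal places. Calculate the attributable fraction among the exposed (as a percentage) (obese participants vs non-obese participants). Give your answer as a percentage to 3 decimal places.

RR = 0.2230 / 0.0710 = 3.141
AR% = (0.2230 − 0.0710) / 0.2230 = 0.6816 → 68.161%

RR = 3.141; AR% = 68.161%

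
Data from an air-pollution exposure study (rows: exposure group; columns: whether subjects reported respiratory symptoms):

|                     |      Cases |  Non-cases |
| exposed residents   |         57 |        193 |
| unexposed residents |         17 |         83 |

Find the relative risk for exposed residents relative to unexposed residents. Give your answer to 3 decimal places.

risk, exposed residents = 57/250 = 0.2280
risk, unexposed residents = 17/100 = 0.1700
RR = 0.2280 / 0.1700 = 1.341

RR ≈ 1.341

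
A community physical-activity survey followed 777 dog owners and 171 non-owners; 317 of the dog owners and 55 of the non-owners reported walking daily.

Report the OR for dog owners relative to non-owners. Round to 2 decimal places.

OR: 1.45

odds, dog owners = 317/460 = 0.6891
odds, non-owners = 55/116 = 0.4741
OR = 0.6891 / 0.4741 = 1.45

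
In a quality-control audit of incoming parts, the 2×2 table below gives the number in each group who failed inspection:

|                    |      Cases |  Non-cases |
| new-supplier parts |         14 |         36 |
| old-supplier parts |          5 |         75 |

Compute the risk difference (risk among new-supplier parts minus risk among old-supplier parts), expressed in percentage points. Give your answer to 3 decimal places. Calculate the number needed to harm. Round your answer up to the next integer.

RD = 21.750; NNH = 5

risk, new-supplier parts = 14/50 = 0.2800
risk, old-supplier parts = 5/80 = 0.0625
risk difference = 0.2800 − 0.0625 = 0.2175 → 21.750 percentage points
absolute risk difference = 0.217500
1 / 0.217500 = 4.598 → round up → 5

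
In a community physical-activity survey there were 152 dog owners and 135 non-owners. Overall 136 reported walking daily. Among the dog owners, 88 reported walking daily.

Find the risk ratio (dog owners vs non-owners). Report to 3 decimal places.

dog owners without the outcome: 152 − 88 = 64
non-owners with the outcome: 136 − 88 = 48
non-owners without the outcome: 135 − 48 = 87
risk, dog owners = 88/152 = 0.5789
risk, non-owners = 48/135 = 0.3556
RR = 0.5789 / 0.3556 = 1.628

RR = 1.628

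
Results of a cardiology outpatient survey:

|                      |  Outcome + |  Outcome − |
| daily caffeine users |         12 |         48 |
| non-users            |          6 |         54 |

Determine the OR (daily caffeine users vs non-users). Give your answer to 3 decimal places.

OR = (12 × 54) / (48 × 6) = 648/288 ≈ 2.250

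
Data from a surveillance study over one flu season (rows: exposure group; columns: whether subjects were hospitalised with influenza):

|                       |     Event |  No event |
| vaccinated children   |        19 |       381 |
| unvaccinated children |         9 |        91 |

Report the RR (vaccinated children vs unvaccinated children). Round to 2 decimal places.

risk, vaccinated children = 19/400 = 0.04750
risk, unvaccinated children = 9/100 = 0.09000
RR = 0.04750 / 0.09000 = 0.53

RR ≈ 0.53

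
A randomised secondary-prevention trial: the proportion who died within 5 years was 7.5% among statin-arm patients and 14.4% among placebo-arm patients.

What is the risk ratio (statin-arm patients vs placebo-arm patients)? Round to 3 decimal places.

RR = 0.0750 / 0.1440 = 0.521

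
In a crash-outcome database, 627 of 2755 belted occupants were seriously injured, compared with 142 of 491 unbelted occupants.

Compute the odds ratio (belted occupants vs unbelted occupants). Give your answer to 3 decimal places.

odds, belted occupants = 627/2128 = 0.2946
odds, unbelted occupants = 142/349 = 0.4069
OR = 0.2946 / 0.4069 = 0.724

OR: 0.724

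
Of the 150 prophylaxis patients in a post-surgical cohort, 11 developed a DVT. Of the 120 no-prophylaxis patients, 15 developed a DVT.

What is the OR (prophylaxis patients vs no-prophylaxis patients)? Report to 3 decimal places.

0.554

odds, prophylaxis patients = 11/139 = 0.0791
odds, no-prophylaxis patients = 15/105 = 0.1429
OR = 0.0791 / 0.1429 = 0.554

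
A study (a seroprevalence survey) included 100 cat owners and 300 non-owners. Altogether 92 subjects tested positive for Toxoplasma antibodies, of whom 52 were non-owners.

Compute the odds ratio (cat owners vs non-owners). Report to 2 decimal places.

cat owners with the outcome: 92 − 52 = 40
cat owners without the outcome: 100 − 40 = 60
non-owners without the outcome: 300 − 52 = 248
odds, cat owners = 40/60 = 0.6667
odds, non-owners = 52/248 = 0.2097
OR = 0.6667 / 0.2097 = 3.18

OR: 3.18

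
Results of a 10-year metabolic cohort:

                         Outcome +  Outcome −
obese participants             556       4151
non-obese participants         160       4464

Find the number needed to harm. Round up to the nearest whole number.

risk, obese participants = 556/4707 = 0.118122
risk, non-obese participants = 160/4624 = 0.034602
absolute risk difference = 0.083520
1 / 0.083520 = 11.973 → round up → 12

12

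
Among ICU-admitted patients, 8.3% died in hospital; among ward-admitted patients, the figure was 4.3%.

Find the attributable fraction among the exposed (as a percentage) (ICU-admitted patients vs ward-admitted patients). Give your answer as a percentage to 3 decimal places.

AR% = (0.08300 − 0.04300) / 0.08300 = 0.4819 → 48.193%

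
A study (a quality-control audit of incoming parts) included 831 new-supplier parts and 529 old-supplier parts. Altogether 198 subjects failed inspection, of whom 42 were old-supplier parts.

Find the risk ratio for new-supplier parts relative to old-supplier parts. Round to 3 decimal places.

2.364

new-supplier parts with the outcome: 198 − 42 = 156
new-supplier parts without the outcome: 831 − 156 = 675
old-supplier parts without the outcome: 529 − 42 = 487
risk, new-supplier parts = 156/831 = 0.1877
risk, old-supplier parts = 42/529 = 0.0794
RR = 0.1877 / 0.0794 = 2.364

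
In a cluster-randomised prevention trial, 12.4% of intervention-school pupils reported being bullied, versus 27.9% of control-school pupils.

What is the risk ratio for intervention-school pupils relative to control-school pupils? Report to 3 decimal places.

RR = 0.1240 / 0.2790 = 0.444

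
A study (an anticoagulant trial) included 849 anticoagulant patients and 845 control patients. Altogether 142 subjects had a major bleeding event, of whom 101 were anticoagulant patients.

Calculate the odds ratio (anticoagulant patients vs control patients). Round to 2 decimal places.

anticoagulant patients without the outcome: 849 − 101 = 748
control patients with the outcome: 142 − 101 = 41
control patients without the outcome: 845 − 41 = 804
odds, anticoagulant patients = 101/748 = 0.13503
odds, control patients = 41/804 = 0.05100
OR = 0.13503 / 0.05100 = 2.65

OR ≈ 2.65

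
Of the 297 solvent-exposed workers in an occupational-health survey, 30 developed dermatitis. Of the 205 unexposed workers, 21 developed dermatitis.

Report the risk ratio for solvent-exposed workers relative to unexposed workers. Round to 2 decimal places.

risk, solvent-exposed workers = 30/297 = 0.1010
risk, unexposed workers = 21/205 = 0.1024
RR = 0.1010 / 0.1024 = 0.99

RR ≈ 0.99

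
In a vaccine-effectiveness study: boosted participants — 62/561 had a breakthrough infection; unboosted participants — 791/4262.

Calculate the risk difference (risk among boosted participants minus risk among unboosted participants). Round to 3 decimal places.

risk, boosted participants = 62/561 = 0.1105
risk, unboosted participants = 791/4262 = 0.1856
risk difference = 0.1105 − 0.1856 = -0.075

-0.075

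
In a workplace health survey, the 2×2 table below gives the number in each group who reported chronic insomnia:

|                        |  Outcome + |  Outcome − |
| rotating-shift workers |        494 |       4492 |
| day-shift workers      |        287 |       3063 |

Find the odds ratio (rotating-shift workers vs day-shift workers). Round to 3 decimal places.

OR = (494 × 3063) / (4492 × 287) = 1513122/1289204 ≈ 1.174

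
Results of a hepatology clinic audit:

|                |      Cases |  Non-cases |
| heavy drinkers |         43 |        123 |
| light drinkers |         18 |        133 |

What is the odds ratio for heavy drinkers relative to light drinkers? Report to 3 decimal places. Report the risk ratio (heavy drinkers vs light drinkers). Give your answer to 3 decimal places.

OR = (43 × 133) / (123 × 18) = 5719/2214 ≈ 2.583
risk, heavy drinkers = 43/166 = 0.2590
risk, light drinkers = 18/151 = 0.1192
RR = 0.2590 / 0.1192 = 2.173

OR = 2.583; RR = 2.173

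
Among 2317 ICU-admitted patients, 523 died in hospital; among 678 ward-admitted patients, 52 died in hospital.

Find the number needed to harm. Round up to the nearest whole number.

7

risk, ICU-admitted patients = 523/2317 = 0.225723
risk, ward-admitted patients = 52/678 = 0.076696
absolute risk difference = 0.149027
1 / 0.149027 = 6.710 → round up → 7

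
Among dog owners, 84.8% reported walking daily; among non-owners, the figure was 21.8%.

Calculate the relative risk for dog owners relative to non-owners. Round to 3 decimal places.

RR = 0.8480 / 0.2180 = 3.890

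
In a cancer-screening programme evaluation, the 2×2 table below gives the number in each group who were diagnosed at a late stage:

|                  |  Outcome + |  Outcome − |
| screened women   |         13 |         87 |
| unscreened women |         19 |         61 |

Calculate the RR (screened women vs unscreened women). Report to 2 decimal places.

0.55

risk, screened women = 13/100 = 0.1300
risk, unscreened women = 19/80 = 0.2375
RR = 0.1300 / 0.2375 = 0.55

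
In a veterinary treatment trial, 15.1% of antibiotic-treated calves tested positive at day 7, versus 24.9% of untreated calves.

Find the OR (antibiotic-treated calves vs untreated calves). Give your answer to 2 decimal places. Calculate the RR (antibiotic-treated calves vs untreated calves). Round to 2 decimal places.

OR = 0.54; RR = 0.61

odds, antibiotic-treated calves = 0.1510/0.8490 = 0.1779
odds, untreated calves = 0.2490/0.7510 = 0.3316
OR = 0.1779 / 0.3316 = 0.54
RR = 0.1510 / 0.2490 = 0.61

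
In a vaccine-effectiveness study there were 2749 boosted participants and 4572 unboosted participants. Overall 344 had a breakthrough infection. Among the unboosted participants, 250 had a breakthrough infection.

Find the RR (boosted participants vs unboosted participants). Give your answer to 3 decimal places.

boosted participants with the outcome: 344 − 250 = 94
boosted participants without the outcome: 2749 − 94 = 2655
unboosted participants without the outcome: 4572 − 250 = 4322
risk, boosted participants = 94/2749 = 0.03419
risk, unboosted participants = 250/4572 = 0.05468
RR = 0.03419 / 0.05468 = 0.625

0.625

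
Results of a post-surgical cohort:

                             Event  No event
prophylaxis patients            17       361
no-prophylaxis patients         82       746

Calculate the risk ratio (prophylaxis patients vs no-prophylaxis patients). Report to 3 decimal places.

risk, prophylaxis patients = 17/378 = 0.04497
risk, no-prophylaxis patients = 82/828 = 0.09903
RR = 0.04497 / 0.09903 = 0.454

RR: 0.454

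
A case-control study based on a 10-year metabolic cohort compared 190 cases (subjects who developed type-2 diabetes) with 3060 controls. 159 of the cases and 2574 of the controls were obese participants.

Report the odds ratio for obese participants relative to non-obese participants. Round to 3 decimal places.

OR = (159 × 486) / (2574 × 31) = 77274/79794 ≈ 0.968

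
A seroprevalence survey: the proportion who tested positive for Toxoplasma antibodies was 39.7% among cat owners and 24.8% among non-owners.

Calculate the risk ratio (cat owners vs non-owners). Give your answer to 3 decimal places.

RR = 0.3970 / 0.2480 = 1.601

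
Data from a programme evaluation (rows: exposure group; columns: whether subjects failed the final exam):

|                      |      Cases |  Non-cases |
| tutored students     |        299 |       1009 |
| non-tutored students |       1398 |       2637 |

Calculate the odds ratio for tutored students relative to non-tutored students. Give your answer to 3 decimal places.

OR = (299 × 2637) / (1009 × 1398) = 788463/1410582 ≈ 0.559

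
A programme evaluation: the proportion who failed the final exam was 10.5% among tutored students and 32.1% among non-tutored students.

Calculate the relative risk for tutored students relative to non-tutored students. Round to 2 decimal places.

RR = 0.1050 / 0.3210 = 0.33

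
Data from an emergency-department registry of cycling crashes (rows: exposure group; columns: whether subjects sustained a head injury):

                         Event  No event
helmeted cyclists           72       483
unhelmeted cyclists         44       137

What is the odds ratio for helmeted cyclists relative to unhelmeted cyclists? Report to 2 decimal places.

0.46

odds, helmeted cyclists = 72/483 = 0.1491
odds, unhelmeted cyclists = 44/137 = 0.3212
OR = 0.1491 / 0.3212 = 0.46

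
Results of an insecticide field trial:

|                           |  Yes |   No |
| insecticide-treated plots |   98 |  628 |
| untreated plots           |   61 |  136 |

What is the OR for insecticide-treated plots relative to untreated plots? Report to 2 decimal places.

OR = (98 × 136) / (628 × 61) = 13328/38308 ≈ 0.35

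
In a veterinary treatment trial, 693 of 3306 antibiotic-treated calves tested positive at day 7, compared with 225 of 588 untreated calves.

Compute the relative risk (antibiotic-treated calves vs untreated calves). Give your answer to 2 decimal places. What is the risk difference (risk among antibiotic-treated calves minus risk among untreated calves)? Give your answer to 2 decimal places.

risk, antibiotic-treated calves = 693/3306 = 0.2096
risk, untreated calves = 225/588 = 0.3827
RR = 0.2096 / 0.3827 = 0.55
risk difference = 0.2096 − 0.3827 = -0.17

RR = 0.55; RD = -0.17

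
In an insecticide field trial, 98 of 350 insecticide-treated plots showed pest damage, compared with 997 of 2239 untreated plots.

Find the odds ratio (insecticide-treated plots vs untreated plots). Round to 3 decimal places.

odds, insecticide-treated plots = 98/252 = 0.3889
odds, untreated plots = 997/1242 = 0.8027
OR = 0.3889 / 0.8027 = 0.484

OR: 0.484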